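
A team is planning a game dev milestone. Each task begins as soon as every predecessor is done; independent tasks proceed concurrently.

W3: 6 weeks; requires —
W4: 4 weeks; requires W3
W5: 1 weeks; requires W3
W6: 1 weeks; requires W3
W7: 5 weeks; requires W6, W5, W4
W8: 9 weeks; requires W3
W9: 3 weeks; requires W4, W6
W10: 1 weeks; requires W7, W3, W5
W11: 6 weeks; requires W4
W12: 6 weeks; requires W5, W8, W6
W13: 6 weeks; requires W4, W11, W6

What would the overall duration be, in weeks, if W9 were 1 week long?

As given, the longest chain is W3→W4→W11→W13 = 6+4+6+6 = 22, so the finish is 22 weeks.
W9 is off the critical path — its longest chain is 13 weeks, giving 9 of slack.
The critical path is still W3→W4→W11→W13; finish is now 22 weeks.

22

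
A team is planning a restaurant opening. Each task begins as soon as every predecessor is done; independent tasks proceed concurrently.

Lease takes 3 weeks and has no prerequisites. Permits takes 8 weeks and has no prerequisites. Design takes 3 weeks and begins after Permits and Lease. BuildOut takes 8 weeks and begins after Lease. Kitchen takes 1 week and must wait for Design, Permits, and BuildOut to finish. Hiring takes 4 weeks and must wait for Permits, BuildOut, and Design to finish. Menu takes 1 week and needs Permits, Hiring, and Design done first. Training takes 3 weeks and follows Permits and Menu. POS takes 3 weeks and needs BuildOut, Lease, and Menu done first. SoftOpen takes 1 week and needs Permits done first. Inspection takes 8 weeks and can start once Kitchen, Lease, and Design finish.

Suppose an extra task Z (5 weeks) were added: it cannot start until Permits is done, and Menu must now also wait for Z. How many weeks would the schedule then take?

Originally the schedule takes 20 weeks.
With Z inserted, Menu now waits for max(Permits, Hiring, Design, Z).
New critical path: Lease→BuildOut→Kitchen→Inspection = 3+8+1+8 = 20 ⇒ 20 weeks.

20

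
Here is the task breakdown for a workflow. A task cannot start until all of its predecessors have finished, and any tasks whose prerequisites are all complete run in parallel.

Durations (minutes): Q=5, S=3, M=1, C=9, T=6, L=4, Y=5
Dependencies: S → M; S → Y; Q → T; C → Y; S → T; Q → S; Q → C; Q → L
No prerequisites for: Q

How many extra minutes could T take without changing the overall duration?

5

Q→C→Y = 5+9+5 = 19 sets the makespan at 19 minutes.
T finishes as early as 14 and must finish by 19.
So T can slip 19 − 14 = 5 minutes.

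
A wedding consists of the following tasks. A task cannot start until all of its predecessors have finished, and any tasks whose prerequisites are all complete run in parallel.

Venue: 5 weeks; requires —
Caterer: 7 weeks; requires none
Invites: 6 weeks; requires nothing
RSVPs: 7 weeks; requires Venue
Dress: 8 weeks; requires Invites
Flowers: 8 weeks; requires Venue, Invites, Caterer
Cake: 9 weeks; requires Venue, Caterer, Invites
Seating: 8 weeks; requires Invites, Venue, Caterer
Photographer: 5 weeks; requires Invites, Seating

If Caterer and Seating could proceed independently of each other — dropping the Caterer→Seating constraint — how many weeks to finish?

19

Original critical path: Caterer→Seating→Photographer = 7+8+5 = 20 ⇒ 20 weeks.
Without Caterer→Seating, Seating's earliest start moves from 7 to 6.
New critical path: Invites→Seating→Photographer = 6+8+5 = 19 ⇒ 19 weeks.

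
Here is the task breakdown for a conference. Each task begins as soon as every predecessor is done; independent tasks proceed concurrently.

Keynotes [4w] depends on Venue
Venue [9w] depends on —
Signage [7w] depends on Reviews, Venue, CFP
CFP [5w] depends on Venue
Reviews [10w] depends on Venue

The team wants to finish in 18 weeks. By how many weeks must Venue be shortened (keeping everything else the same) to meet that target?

8

Current finish: 26 weeks; target: 18.
Venue is on every critical path, so each week cut from Venue cuts the finish by one (this holds down to a finish of 18).
Need 26 − 18 = 8 weeks off Venue → Venue becomes 1 week, finish becomes 18.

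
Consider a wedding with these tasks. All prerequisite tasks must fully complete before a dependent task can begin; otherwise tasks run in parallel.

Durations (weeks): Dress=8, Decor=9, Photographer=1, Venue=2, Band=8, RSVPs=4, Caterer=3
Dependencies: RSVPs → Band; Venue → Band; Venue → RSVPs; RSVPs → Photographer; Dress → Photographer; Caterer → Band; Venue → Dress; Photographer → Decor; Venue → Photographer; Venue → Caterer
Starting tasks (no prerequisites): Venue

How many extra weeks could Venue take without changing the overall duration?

0

Critical path: Venue→Dress→Photographer→Decor = 2+8+1+9 = 20, so the finish is 20 weeks.
Longest path through Venue: 20 weeks (earliest finish 2, latest finish 2).
Slack of Venue = 0 − 0 = 0 weeks.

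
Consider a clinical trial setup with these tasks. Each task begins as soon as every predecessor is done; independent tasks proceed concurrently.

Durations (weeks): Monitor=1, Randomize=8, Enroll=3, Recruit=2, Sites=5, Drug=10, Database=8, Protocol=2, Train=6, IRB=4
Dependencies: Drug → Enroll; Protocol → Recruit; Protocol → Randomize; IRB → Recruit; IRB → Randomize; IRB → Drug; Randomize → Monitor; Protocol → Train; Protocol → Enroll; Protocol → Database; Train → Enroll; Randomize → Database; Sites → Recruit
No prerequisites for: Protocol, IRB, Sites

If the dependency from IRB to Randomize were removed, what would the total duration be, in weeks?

18

Original critical path: IRB→Randomize→Database = 4+8+8 = 20 ⇒ 20 weeks.
Without IRB→Randomize, Randomize's earliest start moves from 4 to 2.
After: Protocol→Randomize→Database = 2+8+8 = 18 → 18 weeks.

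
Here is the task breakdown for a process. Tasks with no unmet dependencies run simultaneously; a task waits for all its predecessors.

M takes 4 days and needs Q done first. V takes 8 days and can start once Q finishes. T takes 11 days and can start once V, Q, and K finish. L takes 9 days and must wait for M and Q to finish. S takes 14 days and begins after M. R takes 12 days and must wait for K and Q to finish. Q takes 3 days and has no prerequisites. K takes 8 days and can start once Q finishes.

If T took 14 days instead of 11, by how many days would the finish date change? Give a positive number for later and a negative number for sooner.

Critical path before the change: Q→K→R = 3+8+12 = 23 giving 23 days.
T is off the critical path — its longest chain is 22 days, giving 1 of slack.
The binding chain switches to Q→K→T = 3+8+14 = 25; finish 25 days.
Change in finish: 25 − 23 = +2 days.

2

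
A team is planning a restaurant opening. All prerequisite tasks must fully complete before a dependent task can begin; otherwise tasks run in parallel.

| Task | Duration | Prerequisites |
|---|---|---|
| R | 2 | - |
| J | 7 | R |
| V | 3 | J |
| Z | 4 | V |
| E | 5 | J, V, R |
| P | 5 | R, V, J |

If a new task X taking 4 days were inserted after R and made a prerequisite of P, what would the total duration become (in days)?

17

Originally the project takes 17 days.
With X inserted, P now waits for max(R, V, J, X).
New critical path: R→J→V→E = 2+7+3+5 = 17 ⇒ 17 days.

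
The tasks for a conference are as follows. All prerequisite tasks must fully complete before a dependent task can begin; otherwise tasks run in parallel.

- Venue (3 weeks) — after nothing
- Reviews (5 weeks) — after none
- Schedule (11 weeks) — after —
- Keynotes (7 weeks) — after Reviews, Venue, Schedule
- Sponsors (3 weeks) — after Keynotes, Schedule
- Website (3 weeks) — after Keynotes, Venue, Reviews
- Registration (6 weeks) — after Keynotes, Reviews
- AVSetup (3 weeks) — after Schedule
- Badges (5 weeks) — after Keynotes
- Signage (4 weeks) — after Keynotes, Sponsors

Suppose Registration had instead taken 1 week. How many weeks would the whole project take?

25

Critical path before the change: Schedule→Keynotes→Sponsors→Signage = 11+7+3+4 = 25 giving 25 weeks.
The longest path through Registration is only 24 weeks, so Registration has float 1.
No other chain overtakes it, so the finish is 25 weeks.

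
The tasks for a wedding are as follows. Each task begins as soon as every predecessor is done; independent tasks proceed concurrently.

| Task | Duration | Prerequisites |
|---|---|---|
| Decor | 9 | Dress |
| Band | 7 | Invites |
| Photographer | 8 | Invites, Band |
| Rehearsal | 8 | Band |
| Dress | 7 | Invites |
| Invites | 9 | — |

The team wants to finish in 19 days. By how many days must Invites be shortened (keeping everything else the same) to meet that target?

Current finish: 25 days; target: 19.
Invites is on every critical path, so each day cut from Invites cuts the finish by one (this holds down to a finish of 17).
Need 25 − 19 = 6 days off Invites → Invites becomes 3 days, finish becomes 19.

6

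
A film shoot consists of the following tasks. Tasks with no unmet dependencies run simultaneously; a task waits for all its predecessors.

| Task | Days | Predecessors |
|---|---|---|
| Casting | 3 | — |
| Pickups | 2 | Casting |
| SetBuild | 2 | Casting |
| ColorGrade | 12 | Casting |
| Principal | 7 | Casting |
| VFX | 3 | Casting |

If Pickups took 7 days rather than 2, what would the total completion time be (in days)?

Baseline: Casting→ColorGrade = 3+12 = 15 → 15 days.
Pickups is off the critical path — its longest chain is 5 days, giving 10 of slack.
No other chain overtakes it, so the finish is 15 days.

15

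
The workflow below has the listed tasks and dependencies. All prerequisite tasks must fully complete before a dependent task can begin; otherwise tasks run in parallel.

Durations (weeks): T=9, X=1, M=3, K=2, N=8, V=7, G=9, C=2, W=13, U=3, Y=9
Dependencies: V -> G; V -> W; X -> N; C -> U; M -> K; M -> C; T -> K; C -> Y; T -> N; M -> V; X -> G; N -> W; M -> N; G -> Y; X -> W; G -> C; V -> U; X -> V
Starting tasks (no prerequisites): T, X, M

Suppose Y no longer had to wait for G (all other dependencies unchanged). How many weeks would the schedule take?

Before: longest chain T→N→W = 9+8+13 = 30, finish 30.
Dropping G→Y doesn't change Y's earliest start (21); another predecessor still binds.
The longest chain is now T→N→W = 9+8+13 = 30, so the schedule takes 30 weeks.

30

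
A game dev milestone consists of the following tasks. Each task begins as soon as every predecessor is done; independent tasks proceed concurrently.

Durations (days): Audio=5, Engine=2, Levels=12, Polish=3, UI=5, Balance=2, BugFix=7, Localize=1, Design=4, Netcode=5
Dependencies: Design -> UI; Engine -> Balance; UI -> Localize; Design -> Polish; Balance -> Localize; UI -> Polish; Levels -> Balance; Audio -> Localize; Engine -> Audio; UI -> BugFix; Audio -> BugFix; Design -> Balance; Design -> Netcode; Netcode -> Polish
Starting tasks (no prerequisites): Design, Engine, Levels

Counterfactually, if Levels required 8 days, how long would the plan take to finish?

16

As given, the longest chain is Design→UI→BugFix = 4+5+7 = 16, so the finish is 16 days.
Levels is off the critical path — its longest chain is 15 days, giving 1 of slack.
The critical path is still Design→UI→BugFix; finish is now 16 days.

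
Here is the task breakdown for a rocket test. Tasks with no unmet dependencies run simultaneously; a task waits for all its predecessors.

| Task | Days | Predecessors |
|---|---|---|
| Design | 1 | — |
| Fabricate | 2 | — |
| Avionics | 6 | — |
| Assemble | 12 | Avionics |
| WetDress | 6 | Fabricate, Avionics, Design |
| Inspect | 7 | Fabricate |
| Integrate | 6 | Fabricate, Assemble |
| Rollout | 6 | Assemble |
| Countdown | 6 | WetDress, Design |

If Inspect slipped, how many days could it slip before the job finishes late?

Critical path: Avionics→Assemble→Integrate = 6+12+6 = 24, so the finish is 24 days.
Longest path through Inspect: 9 days (earliest finish 9, latest finish 24).
Float = 24 − 9 = 15.

15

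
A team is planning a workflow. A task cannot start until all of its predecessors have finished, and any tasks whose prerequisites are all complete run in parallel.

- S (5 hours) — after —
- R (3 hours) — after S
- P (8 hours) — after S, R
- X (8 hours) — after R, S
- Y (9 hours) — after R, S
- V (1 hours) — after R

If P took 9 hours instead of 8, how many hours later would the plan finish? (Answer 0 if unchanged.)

Critical path before the change: S→R→Y = 5+3+9 = 17 giving 17 hours.
The longest path through P is only 16 hours, so P has float 1.
No other chain overtakes it, so the finish is 17 hours.
Change in finish: 17 − 17 = +0 hours.

0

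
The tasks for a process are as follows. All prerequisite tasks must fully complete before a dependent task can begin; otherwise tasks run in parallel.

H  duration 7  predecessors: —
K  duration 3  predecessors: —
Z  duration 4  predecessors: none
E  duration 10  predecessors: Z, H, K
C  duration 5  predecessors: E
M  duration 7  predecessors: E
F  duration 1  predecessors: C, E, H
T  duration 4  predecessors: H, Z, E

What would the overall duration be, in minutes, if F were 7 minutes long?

Baseline: H→E→M = 7+10+7 = 24 → 24 minutes.
F is off the critical path — its longest chain is 23 minutes, giving 1 of slack.
Now H→E→C→F = 7+10+5+7 = 29 is longest, so the finish becomes 29 minutes.

29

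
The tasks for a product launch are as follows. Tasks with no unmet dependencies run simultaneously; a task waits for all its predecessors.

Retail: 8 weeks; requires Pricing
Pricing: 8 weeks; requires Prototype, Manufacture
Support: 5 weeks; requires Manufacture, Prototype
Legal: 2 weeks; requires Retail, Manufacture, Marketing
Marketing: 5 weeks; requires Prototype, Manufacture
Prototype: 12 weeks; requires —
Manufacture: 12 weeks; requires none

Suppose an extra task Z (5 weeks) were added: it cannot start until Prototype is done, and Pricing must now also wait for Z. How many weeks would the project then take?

35

Originally the project takes 30 weeks.
With Z inserted, Pricing now waits for max(Prototype, Manufacture, Z).
New critical path: Prototype→Z→Pricing→Retail→Legal = 12+5+8+8+2 = 35 ⇒ 35 weeks.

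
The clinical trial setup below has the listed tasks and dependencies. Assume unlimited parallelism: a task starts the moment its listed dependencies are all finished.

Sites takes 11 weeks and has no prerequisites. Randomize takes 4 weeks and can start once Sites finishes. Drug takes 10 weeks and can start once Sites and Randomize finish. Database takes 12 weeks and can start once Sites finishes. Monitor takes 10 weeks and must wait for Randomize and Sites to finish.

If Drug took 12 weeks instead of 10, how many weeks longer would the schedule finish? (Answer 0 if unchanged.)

2

Critical path before the change: Sites→Randomize→Drug = 11+4+10 = 25 giving 25 weeks.
Drug lies on that path, so at 12 weeks the path becomes 27 weeks.
That remains the longest chain; total 27 weeks.
Change in finish: 27 − 25 = +2 weeks.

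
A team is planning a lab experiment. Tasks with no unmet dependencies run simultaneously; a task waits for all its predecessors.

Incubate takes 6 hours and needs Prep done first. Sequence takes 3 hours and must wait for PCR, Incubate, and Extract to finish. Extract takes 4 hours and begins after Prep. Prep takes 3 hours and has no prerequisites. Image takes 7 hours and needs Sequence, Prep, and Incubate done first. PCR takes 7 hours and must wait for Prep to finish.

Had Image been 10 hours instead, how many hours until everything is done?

As given, the longest chain is Prep→PCR→Sequence→Image = 3+7+3+7 = 20, so the finish is 20 hours.
Since Image is critical, the +3 change carries straight to that chain (now 23 hours).
That remains the longest chain; total 23 hours.

23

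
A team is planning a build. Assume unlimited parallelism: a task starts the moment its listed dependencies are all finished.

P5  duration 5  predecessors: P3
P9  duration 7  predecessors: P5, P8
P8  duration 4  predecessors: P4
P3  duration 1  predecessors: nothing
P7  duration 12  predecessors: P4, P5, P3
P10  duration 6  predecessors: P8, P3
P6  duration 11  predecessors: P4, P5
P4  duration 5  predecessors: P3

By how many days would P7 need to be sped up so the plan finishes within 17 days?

Current finish: 18 days; target: 17.
P7 is on every critical path, so each day cut from P7 cuts the finish by one (this holds down to a finish of 17).
Need 18 − 17 = 1 day off P7 → P7 becomes 11 days, finish becomes 17.

1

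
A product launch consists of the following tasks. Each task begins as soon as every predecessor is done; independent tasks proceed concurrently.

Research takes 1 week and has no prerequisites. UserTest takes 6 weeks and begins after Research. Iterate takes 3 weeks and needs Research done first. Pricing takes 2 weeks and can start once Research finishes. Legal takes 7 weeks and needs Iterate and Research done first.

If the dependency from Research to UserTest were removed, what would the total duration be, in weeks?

Original critical path: Research→Iterate→Legal = 1+3+7 = 11 ⇒ 11 weeks.
Without Research→UserTest, UserTest's earliest start moves from 1 to 0.
After: Research→Iterate→Legal = 1+3+7 = 11 → 11 weeks.

11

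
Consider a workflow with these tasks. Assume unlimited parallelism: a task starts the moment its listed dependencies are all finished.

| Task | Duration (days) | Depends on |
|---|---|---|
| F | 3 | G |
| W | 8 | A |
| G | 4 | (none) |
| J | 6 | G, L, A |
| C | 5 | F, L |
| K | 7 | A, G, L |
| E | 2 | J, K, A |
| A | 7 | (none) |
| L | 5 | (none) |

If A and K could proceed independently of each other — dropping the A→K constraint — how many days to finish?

15

Original critical path: A→K→E = 7+7+2 = 16 ⇒ 16 days.
Without A→K, K's earliest start moves from 7 to 5.
New critical path: A→J→E = 7+6+2 = 15 ⇒ 15 days.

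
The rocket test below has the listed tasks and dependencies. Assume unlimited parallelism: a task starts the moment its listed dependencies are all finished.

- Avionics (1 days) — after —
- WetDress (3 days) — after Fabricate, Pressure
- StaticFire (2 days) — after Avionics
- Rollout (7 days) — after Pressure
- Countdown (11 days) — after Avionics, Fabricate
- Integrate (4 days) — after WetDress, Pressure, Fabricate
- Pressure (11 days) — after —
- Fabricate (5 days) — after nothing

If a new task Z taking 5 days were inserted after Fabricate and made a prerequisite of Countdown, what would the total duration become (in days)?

21

Originally the plan takes 18 days.
With Z inserted, Countdown now waits for max(Avionics, Fabricate, Z).
New critical path: Fabricate→Z→Countdown = 5+5+11 = 21 ⇒ 21 days.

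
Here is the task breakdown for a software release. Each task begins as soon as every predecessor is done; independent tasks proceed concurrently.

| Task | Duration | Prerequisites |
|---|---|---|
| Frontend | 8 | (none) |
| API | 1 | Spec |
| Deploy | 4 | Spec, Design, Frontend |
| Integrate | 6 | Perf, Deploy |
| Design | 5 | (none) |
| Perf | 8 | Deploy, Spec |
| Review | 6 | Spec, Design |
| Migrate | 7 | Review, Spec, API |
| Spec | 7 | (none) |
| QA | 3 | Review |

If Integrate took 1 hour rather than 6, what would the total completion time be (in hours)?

Baseline: Frontend→Deploy→Perf→Integrate = 8+4+8+6 = 26 → 26 hours.
Integrate lies on that path, so at 1 hour the path becomes 21 hours.
That remains the longest chain; total 21 hours.

21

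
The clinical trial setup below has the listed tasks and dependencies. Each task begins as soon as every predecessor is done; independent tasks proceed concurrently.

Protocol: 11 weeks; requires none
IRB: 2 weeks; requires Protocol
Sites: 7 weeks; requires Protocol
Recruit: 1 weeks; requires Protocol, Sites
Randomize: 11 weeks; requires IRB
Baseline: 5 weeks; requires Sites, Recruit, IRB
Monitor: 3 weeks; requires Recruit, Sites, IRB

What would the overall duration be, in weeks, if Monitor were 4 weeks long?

Critical path before the change: Protocol→IRB→Randomize = 11+2+11 = 24 giving 24 weeks.
The longest path through Monitor is only 22 weeks, so Monitor has float 2.
The critical path is still Protocol→IRB→Randomize; finish is now 24 weeks.

24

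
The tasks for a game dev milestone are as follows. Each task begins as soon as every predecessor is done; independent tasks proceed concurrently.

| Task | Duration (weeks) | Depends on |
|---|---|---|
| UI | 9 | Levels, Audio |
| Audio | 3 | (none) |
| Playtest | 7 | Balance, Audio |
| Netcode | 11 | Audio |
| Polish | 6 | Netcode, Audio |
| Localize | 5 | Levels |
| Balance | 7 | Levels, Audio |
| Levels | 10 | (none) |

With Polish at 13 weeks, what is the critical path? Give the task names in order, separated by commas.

Critical path before the change: Levels→Balance→Playtest = 10+7+7 = 24 giving 24 weeks.
Polish is off the critical path — its longest chain is 20 weeks, giving 4 of slack.
Now Audio→Netcode→Polish = 3+11+13 = 27 is longest, so the finish becomes 27 weeks.

Audio, Netcode, Polish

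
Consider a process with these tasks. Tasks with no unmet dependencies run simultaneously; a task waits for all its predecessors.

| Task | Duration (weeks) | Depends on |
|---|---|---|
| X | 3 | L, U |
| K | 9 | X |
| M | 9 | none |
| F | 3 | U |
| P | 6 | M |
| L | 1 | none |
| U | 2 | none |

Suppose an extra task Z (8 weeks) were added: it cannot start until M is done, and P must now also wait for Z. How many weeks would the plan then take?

Originally the plan takes 15 weeks.
With Z inserted, P now waits for max(M, Z).
New critical path: M→Z→P = 9+8+6 = 23 ⇒ 23 weeks.

23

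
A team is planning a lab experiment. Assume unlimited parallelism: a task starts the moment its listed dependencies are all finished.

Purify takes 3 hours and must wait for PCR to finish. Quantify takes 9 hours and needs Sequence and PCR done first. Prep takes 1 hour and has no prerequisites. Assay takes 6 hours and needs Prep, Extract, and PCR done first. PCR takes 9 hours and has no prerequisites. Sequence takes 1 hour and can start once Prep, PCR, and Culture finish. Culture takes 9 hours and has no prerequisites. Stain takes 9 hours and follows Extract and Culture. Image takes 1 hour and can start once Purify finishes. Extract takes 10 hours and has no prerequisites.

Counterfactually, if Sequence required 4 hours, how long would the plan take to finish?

Actual critical path: Culture→Sequence→Quantify = 9+1+9 = 19 ⇒ 19 hours.
Since Sequence is critical, the +3 change carries straight to that chain (now 22 hours).
That remains the longest chain; total 22 hours.

22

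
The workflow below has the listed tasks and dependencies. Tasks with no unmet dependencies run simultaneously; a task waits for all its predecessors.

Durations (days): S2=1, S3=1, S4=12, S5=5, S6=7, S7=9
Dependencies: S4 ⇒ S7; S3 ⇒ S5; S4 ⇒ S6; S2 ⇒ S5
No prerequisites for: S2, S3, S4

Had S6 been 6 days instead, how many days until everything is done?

Critical path before the change: S4→S7 = 12+9 = 21 giving 21 days.
S6 is off the critical path — its longest chain is 19 days, giving 2 of slack.
The critical path is still S4→S7; finish is now 21 days.

21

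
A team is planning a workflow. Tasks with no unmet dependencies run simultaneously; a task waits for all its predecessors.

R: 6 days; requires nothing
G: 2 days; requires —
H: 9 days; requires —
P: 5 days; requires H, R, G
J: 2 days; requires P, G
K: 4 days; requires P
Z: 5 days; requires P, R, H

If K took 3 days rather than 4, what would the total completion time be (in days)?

Critical path before the change: H→P→Z = 9+5+5 = 19 giving 19 days.
The longest path through K is only 18 days, so K has float 1.
That remains the longest chain; total 19 days.

19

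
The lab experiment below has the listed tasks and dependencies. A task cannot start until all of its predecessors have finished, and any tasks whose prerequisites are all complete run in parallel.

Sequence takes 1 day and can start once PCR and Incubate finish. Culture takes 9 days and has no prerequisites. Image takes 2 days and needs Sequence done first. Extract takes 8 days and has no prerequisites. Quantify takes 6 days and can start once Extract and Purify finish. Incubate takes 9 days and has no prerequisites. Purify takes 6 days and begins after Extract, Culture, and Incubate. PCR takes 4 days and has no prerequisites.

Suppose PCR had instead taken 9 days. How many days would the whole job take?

Critical path before the change: Culture→Purify→Quantify = 9+6+6 = 21 giving 21 days.
The longest path through PCR is only 7 days, so PCR has float 14.
No other chain overtakes it, so the finish is 21 days.

21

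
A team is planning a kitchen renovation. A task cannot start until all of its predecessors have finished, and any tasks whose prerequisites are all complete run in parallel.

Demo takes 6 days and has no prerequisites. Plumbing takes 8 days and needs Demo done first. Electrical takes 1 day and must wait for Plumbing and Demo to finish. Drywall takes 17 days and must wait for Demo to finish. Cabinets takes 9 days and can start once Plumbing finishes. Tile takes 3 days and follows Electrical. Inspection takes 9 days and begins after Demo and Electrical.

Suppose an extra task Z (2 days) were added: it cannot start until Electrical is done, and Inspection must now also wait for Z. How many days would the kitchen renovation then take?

26

Originally the kitchen renovation takes 24 days.
With Z inserted, Inspection now waits for max(Demo, Electrical, Z).
New critical path: Demo→Plumbing→Electrical→Z→Inspection = 6+8+1+2+9 = 26 ⇒ 26 days.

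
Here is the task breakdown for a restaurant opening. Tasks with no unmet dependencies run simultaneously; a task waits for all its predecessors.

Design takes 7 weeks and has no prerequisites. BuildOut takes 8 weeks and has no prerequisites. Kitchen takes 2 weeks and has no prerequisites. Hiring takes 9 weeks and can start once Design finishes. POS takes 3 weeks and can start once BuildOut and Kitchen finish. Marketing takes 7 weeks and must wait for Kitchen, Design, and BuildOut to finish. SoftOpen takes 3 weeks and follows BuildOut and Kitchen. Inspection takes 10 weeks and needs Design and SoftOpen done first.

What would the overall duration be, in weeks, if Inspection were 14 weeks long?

25

Actual critical path: BuildOut→SoftOpen→Inspection = 8+3+10 = 21 ⇒ 21 weeks.
Inspection is on the critical path; changing it to 14 makes that path 25 weeks.
No other chain overtakes it, so the finish is 25 weeks.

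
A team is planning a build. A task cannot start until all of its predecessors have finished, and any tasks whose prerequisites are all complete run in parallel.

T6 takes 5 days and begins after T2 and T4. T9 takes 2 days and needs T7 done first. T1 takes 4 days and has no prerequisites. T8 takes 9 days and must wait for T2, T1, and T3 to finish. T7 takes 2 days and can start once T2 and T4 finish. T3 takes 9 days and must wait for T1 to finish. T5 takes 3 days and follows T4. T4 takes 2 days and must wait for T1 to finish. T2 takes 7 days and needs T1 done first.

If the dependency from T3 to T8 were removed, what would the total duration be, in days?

20

With the dependency in place, T1→T3→T8 = 4+9+9 = 22 sets the finish at 22 days.
Without T3→T8, T8's earliest start moves from 13 to 11.
The longest chain is now T1→T2→T8 = 4+7+9 = 20, so the plan takes 20 days.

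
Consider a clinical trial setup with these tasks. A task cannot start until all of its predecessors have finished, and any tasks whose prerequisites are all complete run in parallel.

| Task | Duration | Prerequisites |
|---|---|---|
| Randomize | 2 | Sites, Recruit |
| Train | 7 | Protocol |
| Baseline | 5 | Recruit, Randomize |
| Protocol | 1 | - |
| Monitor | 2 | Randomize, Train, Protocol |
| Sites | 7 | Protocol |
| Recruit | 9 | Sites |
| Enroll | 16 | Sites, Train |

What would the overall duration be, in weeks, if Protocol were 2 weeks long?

Actual critical path: Protocol→Sites→Recruit→Randomize→Baseline = 1+7+9+2+5 = 24 ⇒ 24 weeks.
Protocol is on the critical path; changing it to 2 makes that path 25 weeks.
No other chain overtakes it, so the finish is 25 weeks.

25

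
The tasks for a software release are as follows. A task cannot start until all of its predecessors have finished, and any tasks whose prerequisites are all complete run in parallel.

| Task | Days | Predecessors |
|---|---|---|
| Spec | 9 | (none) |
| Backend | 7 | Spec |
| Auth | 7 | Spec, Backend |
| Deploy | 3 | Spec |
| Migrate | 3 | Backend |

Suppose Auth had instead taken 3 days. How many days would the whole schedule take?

19

Critical path before the change: Spec→Backend→Auth = 9+7+7 = 23 giving 23 days.
Auth lies on that path, so at 3 days the path becomes 19 days.
That remains the longest chain; total 19 days.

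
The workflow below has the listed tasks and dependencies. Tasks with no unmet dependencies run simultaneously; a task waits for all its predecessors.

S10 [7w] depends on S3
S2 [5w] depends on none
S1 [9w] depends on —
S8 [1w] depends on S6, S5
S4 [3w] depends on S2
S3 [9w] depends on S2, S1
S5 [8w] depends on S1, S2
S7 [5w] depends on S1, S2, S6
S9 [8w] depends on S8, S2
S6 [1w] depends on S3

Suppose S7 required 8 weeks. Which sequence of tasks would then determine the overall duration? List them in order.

Baseline: S1→S3→S6→S8→S9 = 9+9+1+1+8 = 28 → 28 weeks.
The longest path through S7 is only 24 weeks, so S7 has float 4.
The critical path is still S1→S3→S6→S8→S9; finish is now 28 weeks.

S1, S3, S6, S8, S9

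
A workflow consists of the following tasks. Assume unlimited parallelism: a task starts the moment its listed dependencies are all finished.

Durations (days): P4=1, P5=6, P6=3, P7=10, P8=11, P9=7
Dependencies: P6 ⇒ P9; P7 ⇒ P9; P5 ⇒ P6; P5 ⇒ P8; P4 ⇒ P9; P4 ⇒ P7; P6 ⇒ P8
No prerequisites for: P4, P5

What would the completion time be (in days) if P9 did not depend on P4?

Before: longest chain P5→P6→P8 = 6+3+11 = 20, finish 20.
Dropping P4→P9 doesn't change P9's earliest start (11); another predecessor still binds.
After: P5→P6→P8 = 6+3+11 = 20 → 20 days.

20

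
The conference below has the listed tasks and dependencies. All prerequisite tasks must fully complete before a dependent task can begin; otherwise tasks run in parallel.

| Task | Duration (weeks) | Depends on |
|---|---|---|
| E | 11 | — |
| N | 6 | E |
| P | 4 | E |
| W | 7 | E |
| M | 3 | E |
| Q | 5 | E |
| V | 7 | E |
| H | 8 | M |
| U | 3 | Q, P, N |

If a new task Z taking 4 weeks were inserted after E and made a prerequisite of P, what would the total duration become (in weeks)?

Originally the schedule takes 22 weeks.
With Z inserted, P now waits for max(E, Z).
New critical path: E→Z→P→U = 11+4+4+3 = 22 ⇒ 22 weeks.

22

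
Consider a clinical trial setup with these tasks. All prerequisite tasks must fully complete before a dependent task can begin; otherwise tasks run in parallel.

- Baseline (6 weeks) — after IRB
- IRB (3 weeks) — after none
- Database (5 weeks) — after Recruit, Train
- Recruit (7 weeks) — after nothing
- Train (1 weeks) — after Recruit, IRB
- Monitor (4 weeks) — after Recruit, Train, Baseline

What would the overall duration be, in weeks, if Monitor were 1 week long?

The binding path is IRB→Baseline→Monitor = 3+6+4 = 13; finish at 13 weeks.
Since Monitor is critical, the -3 change carries straight to that chain (now 10 weeks).
New critical path: Recruit→Train→Database = 7+1+5 = 13 ⇒ 13 weeks.

13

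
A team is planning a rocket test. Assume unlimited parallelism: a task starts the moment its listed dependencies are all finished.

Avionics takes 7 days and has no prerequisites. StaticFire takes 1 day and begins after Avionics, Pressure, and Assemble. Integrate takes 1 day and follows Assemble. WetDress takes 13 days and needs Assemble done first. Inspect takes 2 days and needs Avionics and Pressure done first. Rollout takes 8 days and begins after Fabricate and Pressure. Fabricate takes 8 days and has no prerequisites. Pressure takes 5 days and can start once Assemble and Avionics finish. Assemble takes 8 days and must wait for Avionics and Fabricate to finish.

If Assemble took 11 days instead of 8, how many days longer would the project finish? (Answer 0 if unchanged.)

3

The binding path is Fabricate→Assemble→Pressure→Rollout = 8+8+5+8 = 29; finish at 29 days.
Assemble is on the critical path; changing it to 11 makes that path 32 days.
The critical path is still Fabricate→Assemble→Pressure→Rollout; finish is now 32 days.
Change in finish: 32 − 29 = +3 days.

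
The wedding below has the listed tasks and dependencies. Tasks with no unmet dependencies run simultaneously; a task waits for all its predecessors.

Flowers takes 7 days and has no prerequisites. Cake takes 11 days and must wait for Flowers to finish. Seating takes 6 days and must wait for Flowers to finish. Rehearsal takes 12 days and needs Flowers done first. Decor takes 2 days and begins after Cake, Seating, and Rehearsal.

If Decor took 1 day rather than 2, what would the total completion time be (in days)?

As given, the longest chain is Flowers→Rehearsal→Decor = 7+12+2 = 21, so the finish is 21 days.
Decor is on the critical path; changing it to 1 makes that path 20 days.
The critical path is still Flowers→Rehearsal→Decor; finish is now 20 days.

20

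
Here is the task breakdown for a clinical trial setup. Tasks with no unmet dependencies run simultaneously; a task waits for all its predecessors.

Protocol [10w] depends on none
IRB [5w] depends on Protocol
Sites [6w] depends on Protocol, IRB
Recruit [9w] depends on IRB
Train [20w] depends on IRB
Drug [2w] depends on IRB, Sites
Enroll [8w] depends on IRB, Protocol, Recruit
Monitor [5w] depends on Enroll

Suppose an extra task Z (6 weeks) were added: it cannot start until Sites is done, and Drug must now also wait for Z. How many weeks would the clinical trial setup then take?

37

Originally the clinical trial setup takes 37 weeks.
With Z inserted, Drug now waits for max(IRB, Sites, Z).
New critical path: Protocol→IRB→Recruit→Enroll→Monitor = 10+5+9+8+5 = 37 ⇒ 37 weeks.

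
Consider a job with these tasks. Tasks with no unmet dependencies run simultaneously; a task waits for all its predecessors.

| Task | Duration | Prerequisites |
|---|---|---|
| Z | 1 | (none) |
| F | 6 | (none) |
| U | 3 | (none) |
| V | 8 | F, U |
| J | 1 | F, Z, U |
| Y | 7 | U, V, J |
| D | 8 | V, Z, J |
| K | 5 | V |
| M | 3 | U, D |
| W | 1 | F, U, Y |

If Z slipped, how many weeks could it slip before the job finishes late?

The longest chain is F→V→D→M = 6+8+8+3 = 25; overall finish 25 weeks.
The longest chain containing Z totals 13 weeks.
Float = 25 − 13 = 12.

12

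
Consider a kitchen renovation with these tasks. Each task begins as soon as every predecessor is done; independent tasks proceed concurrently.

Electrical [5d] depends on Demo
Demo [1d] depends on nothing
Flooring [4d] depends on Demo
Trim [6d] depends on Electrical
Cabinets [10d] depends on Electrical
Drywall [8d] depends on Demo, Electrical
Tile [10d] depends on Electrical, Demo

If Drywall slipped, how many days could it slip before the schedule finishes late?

Demo→Electrical→Cabinets = 1+5+10 = 16 sets the makespan at 16 days.
The longest chain containing Drywall totals 14 days.
So Drywall can slip 16 − 14 = 2 days.

2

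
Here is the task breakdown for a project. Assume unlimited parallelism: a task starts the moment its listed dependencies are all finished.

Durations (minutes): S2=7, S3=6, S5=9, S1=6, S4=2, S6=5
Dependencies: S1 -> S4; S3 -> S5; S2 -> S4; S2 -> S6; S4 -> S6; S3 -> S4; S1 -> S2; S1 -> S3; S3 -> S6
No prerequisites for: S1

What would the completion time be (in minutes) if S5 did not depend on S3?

20

Original critical path: S1→S3→S5 = 6+6+9 = 21 ⇒ 21 minutes.
Without S3→S5, S5's earliest start moves from 12 to 0.
New critical path: S1→S2→S4→S6 = 6+7+2+5 = 20 ⇒ 20 minutes.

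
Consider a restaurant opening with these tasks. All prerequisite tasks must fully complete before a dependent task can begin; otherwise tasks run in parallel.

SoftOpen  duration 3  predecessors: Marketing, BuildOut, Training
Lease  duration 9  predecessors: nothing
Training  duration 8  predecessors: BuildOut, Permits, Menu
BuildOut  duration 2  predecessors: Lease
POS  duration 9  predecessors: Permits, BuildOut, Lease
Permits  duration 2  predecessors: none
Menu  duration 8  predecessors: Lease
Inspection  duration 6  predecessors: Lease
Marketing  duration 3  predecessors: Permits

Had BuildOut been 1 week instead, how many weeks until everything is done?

28

Baseline: Lease→Menu→Training→SoftOpen = 9+8+8+3 = 28 → 28 weeks.
The longest path through BuildOut is only 22 weeks, so BuildOut has float 6.
That remains the longest chain; total 28 weeks.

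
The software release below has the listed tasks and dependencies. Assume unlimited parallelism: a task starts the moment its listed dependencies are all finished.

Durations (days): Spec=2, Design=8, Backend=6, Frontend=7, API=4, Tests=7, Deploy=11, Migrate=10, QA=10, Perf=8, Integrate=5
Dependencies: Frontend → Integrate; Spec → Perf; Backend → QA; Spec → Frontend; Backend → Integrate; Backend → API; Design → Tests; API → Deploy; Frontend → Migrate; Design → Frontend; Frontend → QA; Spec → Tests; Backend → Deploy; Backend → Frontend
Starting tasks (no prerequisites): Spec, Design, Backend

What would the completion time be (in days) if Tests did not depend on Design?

25

Original critical path: Design→Frontend→Migrate = 8+7+10 = 25 ⇒ 25 days.
Without Design→Tests, Tests's earliest start moves from 8 to 2.
New critical path: Design→Frontend→Migrate = 8+7+10 = 25 ⇒ 25 days.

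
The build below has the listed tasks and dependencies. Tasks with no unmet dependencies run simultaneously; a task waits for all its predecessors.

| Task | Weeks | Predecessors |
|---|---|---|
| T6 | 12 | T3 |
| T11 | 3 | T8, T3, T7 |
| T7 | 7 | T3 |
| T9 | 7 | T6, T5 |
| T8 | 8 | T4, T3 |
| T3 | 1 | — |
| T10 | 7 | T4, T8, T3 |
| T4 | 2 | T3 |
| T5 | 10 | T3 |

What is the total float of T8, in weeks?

T3→T6→T9 = 1+12+7 = 20 sets the makespan at 20 weeks.
T8 finishes as early as 11 and must finish by 13.
Float = 20 − 18 = 2.

2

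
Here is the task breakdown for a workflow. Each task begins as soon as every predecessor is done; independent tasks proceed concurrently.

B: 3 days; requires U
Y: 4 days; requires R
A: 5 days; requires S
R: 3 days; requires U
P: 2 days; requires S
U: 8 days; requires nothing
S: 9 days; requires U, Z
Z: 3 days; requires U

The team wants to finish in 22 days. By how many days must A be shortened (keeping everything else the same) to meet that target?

3

Current finish: 25 days; target: 22.
A is on every critical path, so each day cut from A cuts the finish by one (this holds down to a finish of 22).
Need 25 − 22 = 3 days off A → A becomes 2 days, finish becomes 22.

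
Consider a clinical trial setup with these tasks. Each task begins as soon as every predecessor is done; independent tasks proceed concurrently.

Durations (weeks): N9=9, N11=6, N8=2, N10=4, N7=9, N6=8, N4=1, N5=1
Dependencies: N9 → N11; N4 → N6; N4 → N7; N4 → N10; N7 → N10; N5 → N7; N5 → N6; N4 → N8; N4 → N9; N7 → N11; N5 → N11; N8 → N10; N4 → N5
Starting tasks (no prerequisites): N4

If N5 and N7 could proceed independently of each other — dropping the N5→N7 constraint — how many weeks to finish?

16

Before: longest chain N4→N5→N7→N11 = 1+1+9+6 = 17, finish 17.
Without N5→N7, N7's earliest start moves from 2 to 1.
New critical path: N4→N7→N11 = 1+9+6 = 16 ⇒ 16 weeks.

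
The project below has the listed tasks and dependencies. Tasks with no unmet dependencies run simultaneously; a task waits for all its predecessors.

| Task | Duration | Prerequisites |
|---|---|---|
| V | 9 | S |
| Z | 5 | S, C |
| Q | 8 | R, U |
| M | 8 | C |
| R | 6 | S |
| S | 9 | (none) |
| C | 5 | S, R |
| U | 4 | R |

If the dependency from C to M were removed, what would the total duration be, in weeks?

27

With the dependency in place, S→R→C→M = 9+6+5+8 = 28 sets the finish at 28 weeks.
Without C→M, M's earliest start moves from 20 to 0.
After: S→R→U→Q = 9+6+4+8 = 27 → 27 weeks.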